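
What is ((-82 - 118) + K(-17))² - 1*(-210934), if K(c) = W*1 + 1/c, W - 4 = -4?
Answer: 72526727/289 ≈ 2.5096e+5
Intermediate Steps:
W = 0 (W = 4 - 4 = 0)
K(c) = 1/c (K(c) = 0*1 + 1/c = 0 + 1/c = 1/c)
((-82 - 118) + K(-17))² - 1*(-210934) = ((-82 - 118) + 1/(-17))² - 1*(-210934) = (-200 - 1/17)² + 210934 = (-3401/17)² + 210934 = 11566801/289 + 210934 = 72526727/289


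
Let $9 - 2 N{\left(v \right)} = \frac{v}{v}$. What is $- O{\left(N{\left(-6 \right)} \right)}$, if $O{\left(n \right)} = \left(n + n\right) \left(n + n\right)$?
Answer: $-64$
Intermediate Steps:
$N{\left(v \right)} = 4$ ($N{\left(v \right)} = \frac{9}{2} - \frac{v \frac{1}{v}}{2} = \frac{9}{2} - \frac{1}{2} = 4$)
$O{\left(n \right)} = 4 n^{2}$ ($O{\left(n \right)} = 2 n 2 n = 4 n^{2}$)
$- O{\left(N{\left(-6 \right)} \right)} = - 4 \cdot 4^{2} = - 4 \cdot 16 = \left(-1\right) 64 = -64$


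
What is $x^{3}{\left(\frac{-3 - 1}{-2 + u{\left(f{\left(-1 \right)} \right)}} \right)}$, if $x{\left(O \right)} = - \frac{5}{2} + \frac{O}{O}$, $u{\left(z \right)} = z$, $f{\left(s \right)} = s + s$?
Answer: $- \frac{27}{8} \approx -3.375$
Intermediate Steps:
$f{\left(s \right)} = 2 s$
$x{\left(O \right)} = - \frac{3}{2}$ ($x{\left(O \right)} = \left(-5\right) \frac{1}{2} + 1 = - \frac{5}{2} + 1 = - \frac{3}{2}$)
$x^{3}{\left(\frac{-3 - 1}{-2 + u{\left(f{\left(-1 \right)} \right)}} \right)} = \left(- \frac{3}{2}\right)^{3} = - \frac{27}{8}$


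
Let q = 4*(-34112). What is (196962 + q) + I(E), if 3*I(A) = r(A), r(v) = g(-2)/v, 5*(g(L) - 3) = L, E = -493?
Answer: 447501017/7395 ≈ 60514.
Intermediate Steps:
q = -136448
g(L) = 3 + L/5
r(v) = 13/(5*v) (r(v) = (3 + (⅕)*(-2))/v = (3 - ⅖)/v = 13/(5*v))
I(A) = 13/(15*A) (I(A) = (13/(5*A))/3 = 13/(15*A))
(196962 + q) + I(E) = (196962 - 136448) + (13/15)/(-493) = 60514 + (13/15)*(-1/493) = 60514 - 13/7395 = 447501017/7395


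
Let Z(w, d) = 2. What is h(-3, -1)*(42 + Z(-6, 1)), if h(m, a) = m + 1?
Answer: -88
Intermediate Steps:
h(m, a) = 1 + m
h(-3, -1)*(42 + Z(-6, 1)) = (1 - 3)*(42 + 2) = -2*44 = -88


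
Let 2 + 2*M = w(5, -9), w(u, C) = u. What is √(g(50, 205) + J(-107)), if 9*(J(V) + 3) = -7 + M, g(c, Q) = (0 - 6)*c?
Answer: I*√10930/6 ≈ 17.424*I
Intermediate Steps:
g(c, Q) = -6*c
M = 3/2 (M = -1 + (½)*5 = -1 + 5/2 = 3/2 ≈ 1.5000)
J(V) = -65/18 (J(V) = -3 + (-7 + 3/2)/9 = -3 + (⅑)*(-11/2) = -3 - 11/18 = -65/18)
√(g(50, 205) + J(-107)) = √(-6*50 - 65/18) = √(-300 - 65/18) = √(-5465/18) = I*√10930/6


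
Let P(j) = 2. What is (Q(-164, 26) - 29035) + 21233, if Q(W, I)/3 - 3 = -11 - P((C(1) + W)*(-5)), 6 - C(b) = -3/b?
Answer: -7832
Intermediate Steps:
C(b) = 6 + 3/b (C(b) = 6 - (-3)/b = 6 + 3/b)
Q(W, I) = -30 (Q(W, I) = 9 + 3*(-11 - 1*2) = 9 + 3*(-11 - 2) = 9 + 3*(-13) = 9 - 39 = -30)
(Q(-164, 26) - 29035) + 21233 = (-30 - 29035) + 21233 = -29065 + 21233 = -7832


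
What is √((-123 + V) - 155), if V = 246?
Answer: 4*I*√2 ≈ 5.6569*I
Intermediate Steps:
√((-123 + V) - 155) = √((-123 + 246) - 155) = √(123 - 155) = √(-32) = 4*I*√2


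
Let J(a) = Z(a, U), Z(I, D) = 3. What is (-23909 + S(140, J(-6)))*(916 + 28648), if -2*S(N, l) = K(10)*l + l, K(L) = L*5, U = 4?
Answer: -709107322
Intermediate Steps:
J(a) = 3
K(L) = 5*L
S(N, l) = -51*l/2 (S(N, l) = -((5*10)*l + l)/2 = -(50*l + l)/2 = -51*l/2)
(-23909 + S(140, J(-6)))*(916 + 28648) = (-23909 - 51/2*3)*(916 + 28648) = (-23909 - 153/2)*29564 = -47971/2*29564 = -709107322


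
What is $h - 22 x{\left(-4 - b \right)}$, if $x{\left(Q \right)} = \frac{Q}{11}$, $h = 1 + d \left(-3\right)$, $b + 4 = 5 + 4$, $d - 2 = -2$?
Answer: $19$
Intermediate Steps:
$d = 0$ ($d = 2 - 2 = 0$)
$b = 5$ ($b = -4 + \left(5 + 4\right) = -4 + 9 = 5$)
$h = 1$ ($h = 1 + 0 \left(-3\right) = 1 + 0 = 1$)
$x{\left(Q \right)} = \frac{Q}{11}$ ($x{\left(Q \right)} = Q \frac{1}{11} = \frac{Q}{11}$)
$h - 22 x{\left(-4 - b \right)} = 1 - 22 \frac{-4 - 5}{11} = 1 - 22 \cdot \frac{1}{11} \left(-9\right) = 1 - -18 = 1 + 18 = 19$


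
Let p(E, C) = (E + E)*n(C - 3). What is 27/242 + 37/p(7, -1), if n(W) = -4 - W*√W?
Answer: -697/33880 - 37*I/140 ≈ -0.020573 - 0.26429*I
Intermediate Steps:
n(W) = -4 - W^(3/2)
p(E, C) = 2*E*(-4 - (-3 + C)^(3/2)) (p(E, C) = (E + E)*(-4 - (C - 3)^(3/2)) = (2*E)*(-4 - (-3 + C)^(3/2)) = 2*E*(-4 - (-3 + C)^(3/2)))
27/242 + 37/p(7, -1) = 27/242 + 37/((-2*7*(4 + (-3 - 1)^(3/2)))) = 27*(1/242) + 37/((-2*7*(4 + (-4)^(3/2)))) = 27/242 + 37/((-2*7*(4 - 8*I))) = 27/242 + 37/(-56 + 112*I) = 27/242 + 37*((-56 - 112*I)/15680) = 27/242 + 37*(-56 - 112*I)/15680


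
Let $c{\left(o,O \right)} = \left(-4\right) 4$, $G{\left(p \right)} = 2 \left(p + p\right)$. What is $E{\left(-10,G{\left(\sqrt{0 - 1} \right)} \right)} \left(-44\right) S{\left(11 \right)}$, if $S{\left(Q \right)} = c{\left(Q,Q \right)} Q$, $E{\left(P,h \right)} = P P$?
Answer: $774400$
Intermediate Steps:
$G{\left(p \right)} = 4 p$ ($G{\left(p \right)} = 2 \cdot 2 p = 4 p$)
$c{\left(o,O \right)} = -16$
$E{\left(P,h \right)} = P^{2}$
$S{\left(Q \right)} = - 16 Q$
$E{\left(-10,G{\left(\sqrt{0 - 1} \right)} \right)} \left(-44\right) S{\left(11 \right)} = \left(-10\right)^{2} \left(-44\right) \left(\left(-16\right) 11\right) = 100 \left(-44\right) \left(-176\right) = \left(-4400\right) \left(-176\right) = 774400$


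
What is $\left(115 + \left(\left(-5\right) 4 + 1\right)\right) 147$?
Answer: $14112$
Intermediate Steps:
$\left(115 + \left(\left(-5\right) 4 + 1\right)\right) 147 = \left(115 + \left(-20 + 1\right)\right) 147 = \left(115 - 19\right) 147 = 96 \cdot 147 = 14112$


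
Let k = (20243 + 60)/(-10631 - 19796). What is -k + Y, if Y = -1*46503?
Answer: -1414926478/30427 ≈ -46502.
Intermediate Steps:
Y = -46503
k = -20303/30427 (k = 20303/(-30427) = 20303*(-1/30427) = -20303/30427 ≈ -0.66727)
-k + Y = -1*(-20303/30427) - 46503 = 20303/30427 - 46503 = -1414926478/30427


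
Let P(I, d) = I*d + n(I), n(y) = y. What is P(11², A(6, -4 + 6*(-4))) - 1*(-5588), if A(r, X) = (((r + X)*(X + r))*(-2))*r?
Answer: -697059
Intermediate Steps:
A(r, X) = -2*r*(X + r)² (A(r, X) = (((X + r)*(X + r))*(-2))*r = ((X + r)²*(-2))*r = (-2*(X + r)²)*r = -2*r*(X + r)²)
P(I, d) = I + I*d (P(I, d) = I*d + I = I + I*d)
P(11², A(6, -4 + 6*(-4))) - 1*(-5588) = 11²*(1 - 2*6*((-4 + 6*(-4)) + 6)²) - 1*(-5588) = 121*(1 - 2*6*((-4 - 24) + 6)²) + 5588 = 121*(1 - 2*6*(-28 + 6)²) + 5588 = 121*(1 - 2*6*(-22)²) + 5588 = 121*(1 - 2*6*484) + 5588 = 121*(1 - 5808) + 5588 = 121*(-5807) + 5588 = -702647 + 5588 = -697059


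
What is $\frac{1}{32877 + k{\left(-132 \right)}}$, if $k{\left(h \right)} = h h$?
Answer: $\frac{1}{50301} \approx 1.988 \cdot 10^{-5}$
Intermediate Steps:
$k{\left(h \right)} = h^{2}$
$\frac{1}{32877 + k{\left(-132 \right)}} = \frac{1}{32877 + \left(-132\right)^{2}} = \frac{1}{32877 + 17424} = \frac{1}{50301}$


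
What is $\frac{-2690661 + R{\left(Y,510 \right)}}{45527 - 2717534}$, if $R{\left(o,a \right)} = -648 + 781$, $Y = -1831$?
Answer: $\frac{2690528}{2672007} \approx 1.0069$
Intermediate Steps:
$R{\left(o,a \right)} = 133$
$\frac{-2690661 + R{\left(Y,510 \right)}}{45527 - 2717534} = \frac{-2690661 + 133}{45527 - 2717534} = - \frac{2690528}{-2672007} = \left(-2690528\right) \left(- \frac{1}{2672007}\right) = \frac{2690528}{2672007}$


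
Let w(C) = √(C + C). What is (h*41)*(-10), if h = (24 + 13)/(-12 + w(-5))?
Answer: 91020/77 + 7585*I*√10/77 ≈ 1182.1 + 311.5*I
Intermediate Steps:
w(C) = √2*√C (w(C) = √(2*C) = √2*√C)
h = 37/(-12 + I*√10) (h = (24 + 13)/(-12 + √2*√(-5)) = 37/(-12 + √2*(I*√5)) = 37/(-12 + I*√10) ≈ -2.8831 - 0.75977*I)
(h*41)*(-10) = ((-222/77 - 37*I*√10/154)*41)*(-10) = (-9102/77 - 1517*I*√10/154)*(-10) = 91020/77 + 7585*I*√10/77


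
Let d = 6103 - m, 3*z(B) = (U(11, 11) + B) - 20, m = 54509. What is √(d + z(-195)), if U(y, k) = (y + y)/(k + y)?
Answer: 14*I*√2226/3 ≈ 220.18*I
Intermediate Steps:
U(y, k) = 2*y/(k + y) (U(y, k) = (2*y)/(k + y) = 2*y/(k + y))
z(B) = -19/3 + B/3 (z(B) = ((2*11/(11 + 11) + B) - 20)/3 = ((2*11/22 + B) - 20)/3 = ((2*11*(1/22) + B) - 20)/3 = ((1 + B) - 20)/3 = (-19 + B)/3 = -19/3 + B/3)
d = -48406 (d = 6103 - 1*54509 = 6103 - 54509 = -48406)
√(d + z(-195)) = √(-48406 + (-19/3 + (⅓)*(-195))) = √(-48406 + (-19/3 - 65)) = √(-48406 - 214/3) = √(-145432/3) = 14*I*√2226/3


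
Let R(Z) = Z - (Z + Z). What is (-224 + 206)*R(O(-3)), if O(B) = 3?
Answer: 54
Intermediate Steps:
R(Z) = -Z (R(Z) = Z - 2*Z = -Z)
(-224 + 206)*R(O(-3)) = (-224 + 206)*(-1*3) = -18*(-3) = 54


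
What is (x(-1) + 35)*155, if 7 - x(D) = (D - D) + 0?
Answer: 6510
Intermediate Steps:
x(D) = 7 (x(D) = 7 - ((D - D) + 0) = 7 - (0 + 0) = 7 - 1*0 = 7 + 0 = 7)
(x(-1) + 35)*155 = (7 + 35)*155 = 42*155 = 6510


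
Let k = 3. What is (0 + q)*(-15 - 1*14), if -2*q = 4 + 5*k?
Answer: 551/2 ≈ 275.50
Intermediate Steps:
q = -19/2 (q = -(4 + 5*3)/2 = -(4 + 15)/2 = -1/2*19 = -19/2 ≈ -9.5000)
(0 + q)*(-15 - 1*14) = (0 - 19/2)*(-15 - 1*14) = -19*(-15 - 14)/2 = -19/2*(-29) = 551/2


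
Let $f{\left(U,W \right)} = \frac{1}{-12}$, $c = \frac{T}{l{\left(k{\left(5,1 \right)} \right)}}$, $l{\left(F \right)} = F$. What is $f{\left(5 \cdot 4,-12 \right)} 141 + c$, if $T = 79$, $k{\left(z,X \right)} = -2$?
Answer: $- \frac{205}{4} \approx -51.25$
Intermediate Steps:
$c = - \frac{79}{2}$ ($c = \frac{79}{-2} = 79 \left(- \frac{1}{2}\right) = - \frac{79}{2} \approx -39.5$)
$f{\left(U,W \right)} = - \frac{1}{12}$
$f{\left(5 \cdot 4,-12 \right)} 141 + c = \left(- \frac{1}{12}\right) 141 - \frac{79}{2} = - \frac{47}{4} - \frac{79}{2} = - \frac{205}{4}$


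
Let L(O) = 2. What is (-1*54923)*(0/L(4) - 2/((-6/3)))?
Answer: -54923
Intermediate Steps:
(-1*54923)*(0/L(4) - 2/((-6/3))) = (-1*54923)*(0/2 - 2/((-6/3))) = -54923*(0*(½) - 2/((-6*⅓))) = -54923*(0 - 2/(-2)) = -54923*(0 - 2*(-½)) = -54923*(0 + 1) = -54923*1 = -54923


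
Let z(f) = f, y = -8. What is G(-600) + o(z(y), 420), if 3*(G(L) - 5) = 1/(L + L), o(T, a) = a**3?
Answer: 266716817999/3600 ≈ 7.4088e+7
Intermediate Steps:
G(L) = 5 + 1/(6*L) (G(L) = 5 + 1/(3*(L + L)) = 5 + 1/(3*((2*L))) = 5 + (1/(2*L))/3 = 5 + 1/(6*L))
G(-600) + o(z(y), 420) = (5 + (1/6)/(-600)) + 420**3 = (5 + (1/6)*(-1/600)) + 74088000 = (5 - 1/3600) + 74088000 = 17999/3600 + 74088000 = 266716817999/3600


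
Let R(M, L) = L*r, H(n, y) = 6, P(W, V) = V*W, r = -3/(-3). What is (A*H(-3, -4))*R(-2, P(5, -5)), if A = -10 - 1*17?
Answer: 4050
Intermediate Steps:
r = 1 (r = -3*(-1/3) = 1)
A = -27 (A = -10 - 17 = -27)
R(M, L) = L (R(M, L) = L*1 = L)
(A*H(-3, -4))*R(-2, P(5, -5)) = (-27*6)*(-5*5) = -162*(-25) = 4050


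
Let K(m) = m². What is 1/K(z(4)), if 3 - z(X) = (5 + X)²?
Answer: 1/6084 ≈ 0.00016437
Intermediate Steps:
z(X) = 3 - (5 + X)²
1/K(z(4)) = 1/((3 - (5 + 4)²)²) = 1/((3 - 1*9²)²) = 1/((3 - 1*81)²) = 1/((3 - 81)²) = 1/((-78)²) = 1/6084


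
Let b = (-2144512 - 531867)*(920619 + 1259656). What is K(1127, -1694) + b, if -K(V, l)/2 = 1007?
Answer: -5835242226239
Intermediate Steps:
K(V, l) = -2014 (K(V, l) = -2*1007 = -2014)
b = -5835242224225 (b = -2676379*2180275 = -5835242224225)
K(1127, -1694) + b = -2014 - 5835242224225 = -5835242226239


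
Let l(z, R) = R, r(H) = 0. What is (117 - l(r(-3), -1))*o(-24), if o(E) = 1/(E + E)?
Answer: -59/24 ≈ -2.4583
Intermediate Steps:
o(E) = 1/(2*E)
(117 - l(r(-3), -1))*o(-24) = (117 - 1*(-1))*((1/2)/(-24)) = (117 + 1)*((1/2)*(-1/24)) = 118*(-1/48) = -59/24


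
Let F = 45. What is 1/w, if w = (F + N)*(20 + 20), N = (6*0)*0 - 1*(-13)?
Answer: 1/2320 ≈ 0.00043103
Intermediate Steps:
N = 13 (N = 0*0 + 13 = 0 + 13 = 13)
w = 2320 (w = (45 + 13)*(20 + 20) = 58*40 = 2320)
1/w = 1/2320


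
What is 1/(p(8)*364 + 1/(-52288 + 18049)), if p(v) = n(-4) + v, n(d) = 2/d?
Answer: 34239/93472469 ≈ 0.00036630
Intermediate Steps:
p(v) = -½ + v (p(v) = 2/(-4) + v = 2*(-¼) + v = -½ + v)
1/(p(8)*364 + 1/(-52288 + 18049)) = 1/((-½ + 8)*364 + 1/(-52288 + 18049)) = 1/((15/2)*364 + 1/(-34239)) = 1/(2730 - 1/34239) = 1/(93472469/34239) = 34239/93472469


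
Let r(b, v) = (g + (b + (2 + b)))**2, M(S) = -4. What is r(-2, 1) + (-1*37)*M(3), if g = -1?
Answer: 157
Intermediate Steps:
r(b, v) = (1 + 2*b)**2 (r(b, v) = (-1 + (b + (2 + b)))**2 = (-1 + (2 + 2*b))**2 = (1 + 2*b)**2)
r(-2, 1) + (-1*37)*M(3) = (1 + 2*(-2))**2 - 1*37*(-4) = (1 - 4)**2 - 37*(-4) = (-3)**2 + 148 = 9 + 148 = 157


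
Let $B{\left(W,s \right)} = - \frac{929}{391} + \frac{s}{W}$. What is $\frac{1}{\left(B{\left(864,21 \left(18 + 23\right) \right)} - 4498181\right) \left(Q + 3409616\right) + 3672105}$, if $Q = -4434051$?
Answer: $\frac{112608}{518908827729393445} \approx 2.1701 \cdot 10^{-13}$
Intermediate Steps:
$B{\left(W,s \right)} = - \frac{929}{391} + \frac{s}{W}$ ($B{\left(W,s \right)} = \left(-929\right) \frac{1}{391} + \frac{s}{W} = - \frac{929}{391} + \frac{s}{W}$)
$\frac{1}{\left(B{\left(864,21 \left(18 + 23\right) \right)} - 4498181\right) \left(Q + 3409616\right) + 3672105} = \frac{1}{\left(\left(- \frac{929}{391} + \frac{21 \left(18 + 23\right)}{864}\right) - 4498181\right) \left(-4434051 + 3409616\right) + 3672105} = \frac{1}{\left(\left(- \frac{929}{391} + 21 \cdot 41 \cdot \frac{1}{864}\right) - 4498181\right) \left(-1024435\right) + 3672105} = \frac{1}{\left(\left(- \frac{929}{391} + 861 \cdot \frac{1}{864}\right) - 4498181\right) \left(-1024435\right) + 3672105} = \frac{1}{\left(\left(- \frac{929}{391} + \frac{287}{288}\right) - 4498181\right) \left(-1024435\right) + 3672105} = \frac{1}{\left(- \frac{155335}{112608} - 4498181\right) \left(-1024435\right) + 3672105} = \frac{1}{\left(- \frac{506531321383}{112608}\right) \left(-1024435\right) + 3672105} = \frac{1}{\frac{518908414220993605}{112608} + 3672105} = \frac{1}{\frac{518908827729393445}{112608}} = \frac{112608}{518908827729393445}$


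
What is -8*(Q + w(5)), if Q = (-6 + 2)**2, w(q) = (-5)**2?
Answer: -328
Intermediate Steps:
w(q) = 25
Q = 16 (Q = (-4)**2 = 16)
-8*(Q + w(5)) = -8*(16 + 25) = -8*41 = -328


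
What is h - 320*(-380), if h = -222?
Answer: 121378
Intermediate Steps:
h - 320*(-380) = -222 - 320*(-380) = -222 + 121600 = 121378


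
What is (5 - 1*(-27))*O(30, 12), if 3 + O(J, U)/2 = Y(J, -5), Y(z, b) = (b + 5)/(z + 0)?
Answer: -192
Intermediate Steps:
Y(z, b) = (5 + b)/z
O(J, U) = -6 (O(J, U) = -6 + 2*((5 - 5)/J) = -6 + 2*(0/J) = -6 + 2*0 = -6 + 0 = -6)
(5 - 1*(-27))*O(30, 12) = (5 - 1*(-27))*(-6) = (5 + 27)*(-6) = 32*(-6) = -192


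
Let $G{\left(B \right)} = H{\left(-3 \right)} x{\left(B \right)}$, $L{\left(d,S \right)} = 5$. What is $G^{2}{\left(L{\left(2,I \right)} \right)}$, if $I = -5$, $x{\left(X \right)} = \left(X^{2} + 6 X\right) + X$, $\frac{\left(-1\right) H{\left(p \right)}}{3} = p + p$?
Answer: $1166400$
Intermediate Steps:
$H{\left(p \right)} = - 6 p$ ($H{\left(p \right)} = - 3 \left(p + p\right) = - 3 \cdot 2 p = - 6 p$)
$x{\left(X \right)} = X^{2} + 7 X$
$G{\left(B \right)} = 18 B \left(7 + B\right)$ ($G{\left(B \right)} = \left(-6\right) \left(-3\right) B \left(7 + B\right) = 18 B \left(7 + B\right)$)
$G^{2}{\left(L{\left(2,I \right)} \right)} = \left(18 \cdot 5 \left(7 + 5\right)\right)^{2} = \left(18 \cdot 5 \cdot 12\right)^{2} = 1080^{2} = 1166400$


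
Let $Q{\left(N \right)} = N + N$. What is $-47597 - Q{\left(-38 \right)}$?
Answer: $-47521$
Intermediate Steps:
$Q{\left(N \right)} = 2 N$
$-47597 - Q{\left(-38 \right)} = -47597 - 2 \left(-38\right) = -47597 - -76 = -47597 + 76 = -47521$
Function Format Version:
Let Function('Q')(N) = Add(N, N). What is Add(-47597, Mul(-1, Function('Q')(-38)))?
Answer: -47521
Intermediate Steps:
Function('Q')(N) = Mul(2, N)
Add(-47597, Mul(-1, Function('Q')(-38))) = Add(-47597, Mul(-1, Mul(2, -38))) = Add(-47597, Mul(-1, -76)) = Add(-47597, 76) = -47521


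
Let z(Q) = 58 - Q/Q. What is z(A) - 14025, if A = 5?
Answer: -13968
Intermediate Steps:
z(Q) = 57 (z(Q) = 58 - 1*1 = 58 - 1 = 57)
z(A) - 14025 = 57 - 14025 = -13968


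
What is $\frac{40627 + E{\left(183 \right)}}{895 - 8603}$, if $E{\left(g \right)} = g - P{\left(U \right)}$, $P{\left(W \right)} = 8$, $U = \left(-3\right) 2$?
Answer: $- \frac{20401}{3854} \approx -5.2935$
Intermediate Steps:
$U = -6$
$E{\left(g \right)} = -8 + g$ ($E{\left(g \right)} = g - 8 = -8 + g$)
$\frac{40627 + E{\left(183 \right)}}{895 - 8603} = \frac{40627 + \left(-8 + 183\right)}{895 - 8603} = \frac{40627 + 175}{-7708} = 40802 \left(- \frac{1}{7708}\right) = - \frac{20401}{3854}$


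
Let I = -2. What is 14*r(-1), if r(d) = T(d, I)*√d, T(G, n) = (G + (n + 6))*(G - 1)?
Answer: -84*I ≈ -84.0*I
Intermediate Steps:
T(G, n) = (-1 + G)*(6 + G + n) (T(G, n) = (G + (6 + n))*(-1 + G) = (6 + G + n)*(-1 + G) = (-1 + G)*(6 + G + n))
r(d) = √d*(-4 + d² + 3*d) (r(d) = (-6 + d² - 1*(-2) + 5*d + d*(-2))*√d = (-6 + d² + 2 + 5*d - 2*d)*√d = (-4 + d² + 3*d)*√d = √d*(-4 + d² + 3*d))
14*r(-1) = 14*(√(-1)*(-4 + (-1)² + 3*(-1))) = 14*(I*(-4 + 1 - 3)) = 14*(I*(-6)) = 14*(-6*I) = -84*I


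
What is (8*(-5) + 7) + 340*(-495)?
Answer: -168333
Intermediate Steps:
(8*(-5) + 7) + 340*(-495) = (-40 + 7) - 168300 = -33 - 168300 = -168333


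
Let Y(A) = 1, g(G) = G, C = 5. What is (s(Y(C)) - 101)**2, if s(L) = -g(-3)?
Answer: 9604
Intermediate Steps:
s(L) = 3 (s(L) = -1*(-3) = 3)
(s(Y(C)) - 101)**2 = (3 - 101)**2 = (-98)**2 = 9604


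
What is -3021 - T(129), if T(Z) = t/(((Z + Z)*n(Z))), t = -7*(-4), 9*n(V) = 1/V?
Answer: -3147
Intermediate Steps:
n(V) = 1/(9*V)
t = 28
T(Z) = 126 (T(Z) = 28/(((Z + Z)*(1/(9*Z)))) = 28/(((2*Z)*(1/(9*Z)))) = 28/(2/9) = 28*(9/2) = 126)
-3021 - T(129) = -3021 - 1*126 = -3021 - 126 = -3147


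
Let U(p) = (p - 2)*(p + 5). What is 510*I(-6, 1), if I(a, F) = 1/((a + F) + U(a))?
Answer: 170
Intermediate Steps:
U(p) = (-2 + p)*(5 + p)
I(a, F) = 1/(-10 + F + a² + 4*a) (I(a, F) = 1/((a + F) + (-10 + a² + 3*a)) = 1/((F + a) + (-10 + a² + 3*a)) = 1/(-10 + F + a² + 4*a))
510*I(-6, 1) = 510/(-10 + 1 + (-6)² + 4*(-6)) = 510/(-10 + 1 + 36 - 24) = 510/3 = 510*(⅓) = 170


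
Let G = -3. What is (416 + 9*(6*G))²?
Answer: 64516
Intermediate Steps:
(416 + 9*(6*G))² = (416 + 9*(6*(-3)))² = (416 + 9*(-18))² = (416 - 162)² = 254² = 64516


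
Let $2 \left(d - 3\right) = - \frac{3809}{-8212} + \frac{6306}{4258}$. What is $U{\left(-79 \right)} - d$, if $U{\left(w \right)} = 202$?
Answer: $\frac{6924370707}{34966696} \approx 198.03$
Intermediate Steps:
$d = \frac{138901885}{34966696}$ ($d = 3 + \frac{- \frac{3809}{-8212} + \frac{6306}{4258}}{2} = 3 + \frac{\left(-3809\right) \left(- \frac{1}{8212}\right) + 6306 \cdot \frac{1}{4258}}{2} = 3 + \frac{\frac{3809}{8212} + \frac{3153}{2129}}{2} = 3 + \frac{1}{2} \cdot \frac{34001797}{17483348} = 3 + \frac{34001797}{34966696} = \frac{138901885}{34966696} \approx 3.9724$)
$U{\left(-79 \right)} - d = 202 - \frac{138901885}{34966696} = \frac{6924370707}{34966696}$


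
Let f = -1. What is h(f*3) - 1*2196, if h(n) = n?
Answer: -2199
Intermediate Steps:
h(f*3) - 1*2196 = -1*3 - 1*2196 = -3 - 2196 = -2199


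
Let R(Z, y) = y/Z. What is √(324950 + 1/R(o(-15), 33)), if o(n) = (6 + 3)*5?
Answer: √39319115/11 ≈ 570.04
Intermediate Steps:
o(n) = 45 (o(n) = 9*5 = 45)
√(324950 + 1/R(o(-15), 33)) = √(324950 + 1/(33/45)) = √(324950 + 1/(33*(1/45))) = √(324950 + 1/(11/15)) = √(324950 + 15/11) = √(3574465/11) = √39319115/11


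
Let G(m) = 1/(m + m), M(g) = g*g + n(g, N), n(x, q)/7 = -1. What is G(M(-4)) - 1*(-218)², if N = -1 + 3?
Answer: -855431/18 ≈ -47524.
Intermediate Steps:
N = 2
n(x, q) = -7 (n(x, q) = 7*(-1) = -7)
M(g) = -7 + g² (M(g) = g*g - 7 = g² - 7 = -7 + g²)
G(m) = 1/(2*m)
G(M(-4)) - 1*(-218)² = 1/(2*(-7 + (-4)²)) - 1*(-218)² = 1/(2*(-7 + 16)) - 1*47524 = (½)/9 - 47524 = (½)*(⅑) - 47524 = 1/18 - 47524 = -855431/18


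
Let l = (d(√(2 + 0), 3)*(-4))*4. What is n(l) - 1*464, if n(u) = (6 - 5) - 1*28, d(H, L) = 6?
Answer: -491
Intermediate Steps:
l = -96 (l = (6*(-4))*4 = -24*4 = -96)
n(u) = -27 (n(u) = 1 - 28 = -27)
n(l) - 1*464 = -27 - 1*464 = -27 - 464 = -491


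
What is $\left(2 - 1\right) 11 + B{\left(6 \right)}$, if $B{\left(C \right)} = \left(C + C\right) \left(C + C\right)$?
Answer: $155$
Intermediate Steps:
$B{\left(C \right)} = 4 C^{2}$ ($B{\left(C \right)} = 2 C 2 C = 4 C^{2}$)
$\left(2 - 1\right) 11 + B{\left(6 \right)} = \left(2 - 1\right) 11 + 4 \cdot 6^{2} = \left(2 - 1\right) 11 + 4 \cdot 36 = 1 \cdot 11 + 144 = 11 + 144 = 155$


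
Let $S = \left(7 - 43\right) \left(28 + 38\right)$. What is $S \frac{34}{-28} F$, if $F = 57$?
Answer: $\frac{1151172}{7} \approx 1.6445 \cdot 10^{5}$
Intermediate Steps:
$S = -2376$ ($S = \left(-36\right) 66 = -2376$)
$S \frac{34}{-28} F = - 2376 \frac{34}{-28} \cdot 57 = - 2376 \cdot 34 \left(- \frac{1}{28}\right) 57 = \left(-2376\right) \left(- \frac{17}{14}\right) 57 = \frac{20196}{7} \cdot 57 = \frac{1151172}{7}$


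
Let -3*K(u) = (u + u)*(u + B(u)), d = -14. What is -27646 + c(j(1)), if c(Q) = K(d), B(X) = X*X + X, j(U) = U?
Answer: -26078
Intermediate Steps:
B(X) = X + X**2 (B(X) = X**2 + X = X + X**2)
K(u) = -2*u*(u + u*(1 + u))/3 (K(u) = -(u + u)*(u + u*(1 + u))/3 = -2*u*(u + u*(1 + u))/3)
c(Q) = 1568 (c(Q) = -2/3*(-14)**2*(2 - 14) = -2/3*196*(-12) = 1568)
-27646 + c(j(1)) = -27646 + 1568 = -26078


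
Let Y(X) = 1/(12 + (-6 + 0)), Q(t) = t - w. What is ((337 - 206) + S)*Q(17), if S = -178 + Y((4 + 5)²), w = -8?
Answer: -7025/6 ≈ -1170.8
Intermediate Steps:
Q(t) = 8 + t (Q(t) = t - 1*(-8) = t + 8 = 8 + t)
Y(X) = ⅙ (Y(X) = 1/(12 - 6) = 1/6 = ⅙)
S = -1067/6 (S = -178 + ⅙ = -1067/6 ≈ -177.83)
((337 - 206) + S)*Q(17) = ((337 - 206) - 1067/6)*(8 + 17) = (131 - 1067/6)*25 = -281/6*25 = -7025/6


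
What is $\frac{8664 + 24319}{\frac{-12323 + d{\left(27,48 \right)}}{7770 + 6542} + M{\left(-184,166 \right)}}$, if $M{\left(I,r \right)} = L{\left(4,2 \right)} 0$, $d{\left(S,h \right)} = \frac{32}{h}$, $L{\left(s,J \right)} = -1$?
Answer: $- \frac{1416158088}{36967} \approx -38309.0$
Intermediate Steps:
$M{\left(I,r \right)} = 0$ ($M{\left(I,r \right)} = \left(-1\right) 0 = 0$)
$\frac{8664 + 24319}{\frac{-12323 + d{\left(27,48 \right)}}{7770 + 6542} + M{\left(-184,166 \right)}} = \frac{8664 + 24319}{\frac{-12323 + \frac{32}{48}}{7770 + 6542} + 0} = \frac{32983}{\frac{-12323 + 32 \cdot \frac{1}{48}}{14312} + 0} = \frac{32983}{\left(-12323 + \frac{2}{3}\right) \frac{1}{14312} + 0} = \frac{32983}{\left(- \frac{36967}{3}\right) \frac{1}{14312} + 0} = \frac{32983}{- \frac{36967}{42936} + 0} = \frac{32983}{- \frac{36967}{42936}} = 32983 \left(- \frac{42936}{36967}\right) = - \frac{1416158088}{36967}$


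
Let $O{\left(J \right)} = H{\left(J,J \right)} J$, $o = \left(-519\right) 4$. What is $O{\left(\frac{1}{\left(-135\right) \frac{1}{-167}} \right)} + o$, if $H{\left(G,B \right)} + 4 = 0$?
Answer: $- \frac{280928}{135} \approx -2080.9$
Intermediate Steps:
$H{\left(G,B \right)} = -4$ ($H{\left(G,B \right)} = -4 + 0 = -4$)
$o = -2076$
$O{\left(J \right)} = - 4 J$
$O{\left(\frac{1}{\left(-135\right) \frac{1}{-167}} \right)} + o = - \frac{4}{\left(-135\right) \frac{1}{-167}} - 2076 = - \frac{4}{\left(-135\right) \left(- \frac{1}{167}\right)} - 2076 = - \frac{4}{\frac{135}{167}} - 2076 = \left(-4\right) \frac{167}{135} - 2076 = - \frac{668}{135} - 2076 = - \frac{280928}{135}$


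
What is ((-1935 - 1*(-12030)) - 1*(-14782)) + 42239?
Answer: 67116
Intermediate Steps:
((-1935 - 1*(-12030)) - 1*(-14782)) + 42239 = ((-1935 + 12030) + 14782) + 42239 = (10095 + 14782) + 42239 = 24877 + 42239 = 67116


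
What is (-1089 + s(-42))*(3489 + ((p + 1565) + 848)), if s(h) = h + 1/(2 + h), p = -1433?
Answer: -202182029/40 ≈ -5.0546e+6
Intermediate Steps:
s(h) = h + 1/(2 + h)
(-1089 + s(-42))*(3489 + ((p + 1565) + 848)) = (-1089 + (1 + (-42)**2 + 2*(-42))/(2 - 42))*(3489 + ((-1433 + 1565) + 848)) = (-1089 + (1 + 1764 - 84)/(-40))*(3489 + (132 + 848)) = (-1089 - 1/40*1681)*(3489 + 980) = (-1089 - 1681/40)*4469 = -45241/40*4469 = -202182029/40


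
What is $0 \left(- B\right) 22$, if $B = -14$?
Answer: $0$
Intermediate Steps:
$0 \left(- B\right) 22 = 0 \left(\left(-1\right) \left(-14\right)\right) 22 = 0 \cdot 14 \cdot 22 = 0 \cdot 22 = 0$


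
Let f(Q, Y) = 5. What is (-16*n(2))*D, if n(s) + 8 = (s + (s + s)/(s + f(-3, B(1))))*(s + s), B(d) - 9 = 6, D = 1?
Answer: -256/7 ≈ -36.571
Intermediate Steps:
B(d) = 15 (B(d) = 9 + 6 = 15)
n(s) = -8 + 2*s*(s + 2*s/(5 + s)) (n(s) = -8 + (s + (s + s)/(s + 5))*(s + s) = -8 + (s + (2*s)/(5 + s))*(2*s) = -8 + (s + 2*s/(5 + s))*(2*s) = -8 + 2*s*(s + 2*s/(5 + s)))
(-16*n(2))*D = -32*(-20 + 2³ - 4*2 + 7*2²)/(5 + 2)*1 = -32*(-20 + 8 - 8 + 7*4)/7*1 = -32*(-20 + 8 - 8 + 28)/7*1 = -32*8/7*1 = -16*16/7*1 = -256/7*1 = -256/7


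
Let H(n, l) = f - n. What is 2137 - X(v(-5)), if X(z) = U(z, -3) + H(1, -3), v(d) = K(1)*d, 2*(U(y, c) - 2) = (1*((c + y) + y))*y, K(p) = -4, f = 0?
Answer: 1766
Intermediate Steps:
U(y, c) = 2 + y*(c + 2*y)/2 (U(y, c) = 2 + ((1*((c + y) + y))*y)/2 = 2 + ((1*(c + 2*y))*y)/2 = 2 + ((c + 2*y)*y)/2 = 2 + (y*(c + 2*y))/2 = 2 + y*(c + 2*y)/2)
v(d) = -4*d
H(n, l) = -n (H(n, l) = 0 - n = -n)
X(z) = 1 + z**2 - 3*z/2 (X(z) = (2 + z**2 + (1/2)*(-3)*z) - 1*1 = (2 + z**2 - 3*z/2) - 1 = 1 + z**2 - 3*z/2)
2137 - X(v(-5)) = 2137 - (1 + (-4*(-5))**2 - (-6)*(-5)) = 2137 - (1 + 20**2 - 3/2*20) = 2137 - (1 + 400 - 30) = 2137 - 1*371 = 2137 - 371 = 1766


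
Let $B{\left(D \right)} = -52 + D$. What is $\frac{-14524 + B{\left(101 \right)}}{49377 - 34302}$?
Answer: $- \frac{193}{201} \approx -0.9602$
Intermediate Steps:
$\frac{-14524 + B{\left(101 \right)}}{49377 - 34302} = \frac{-14524 + \left(-52 + 101\right)}{49377 - 34302} = \frac{-14524 + 49}{15075} = \left(-14475\right) \frac{1}{15075} = - \frac{193}{201}$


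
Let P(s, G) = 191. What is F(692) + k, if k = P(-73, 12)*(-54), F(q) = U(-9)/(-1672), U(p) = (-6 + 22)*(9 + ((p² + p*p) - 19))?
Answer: -113470/11 ≈ -10315.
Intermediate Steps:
U(p) = -160 + 32*p² (U(p) = 16*(9 + ((p² + p²) - 19)) = 16*(9 + (2*p² - 19)) = 16*(9 + (-19 + 2*p²)) = 16*(-10 + 2*p²) = -160 + 32*p²)
F(q) = -16/11 (F(q) = (-160 + 32*(-9)²)/(-1672) = (-160 + 32*81)*(-1/1672) = (-160 + 2592)*(-1/1672) = 2432*(-1/1672) = -16/11)
k = -10314 (k = 191*(-54) = -10314)
F(692) + k = -16/11 - 10314 = -113470/11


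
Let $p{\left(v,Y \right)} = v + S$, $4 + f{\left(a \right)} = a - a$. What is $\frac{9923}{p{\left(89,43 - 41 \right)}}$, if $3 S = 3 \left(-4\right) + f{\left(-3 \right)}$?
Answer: $\frac{29769}{251} \approx 118.6$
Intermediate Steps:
$f{\left(a \right)} = -4$ ($f{\left(a \right)} = -4 + \left(a - a\right) = -4 + 0 = -4$)
$S = - \frac{16}{3}$ ($S = \frac{3 \left(-4\right) - 4}{3} = \frac{-12 - 4}{3} = \frac{1}{3} \left(-16\right) = - \frac{16}{3} \approx -5.3333$)
$p{\left(v,Y \right)} = - \frac{16}{3} + v$ ($p{\left(v,Y \right)} = v - \frac{16}{3} = - \frac{16}{3} + v$)
$\frac{9923}{p{\left(89,43 - 41 \right)}} = \frac{9923}{- \frac{16}{3} + 89} = \frac{9923}{\frac{251}{3}} = 9923 \cdot \frac{3}{251} = \frac{29769}{251}$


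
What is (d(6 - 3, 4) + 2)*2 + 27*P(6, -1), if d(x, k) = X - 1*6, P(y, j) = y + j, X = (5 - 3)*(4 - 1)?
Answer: 139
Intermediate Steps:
X = 6 (X = 2*3 = 6)
P(y, j) = j + y
d(x, k) = 0 (d(x, k) = 6 - 1*6 = 6 - 6 = 0)
(d(6 - 3, 4) + 2)*2 + 27*P(6, -1) = (0 + 2)*2 + 27*(-1 + 6) = 2*2 + 27*5 = 4 + 135 = 139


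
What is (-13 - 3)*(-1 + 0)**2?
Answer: -16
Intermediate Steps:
(-13 - 3)*(-1 + 0)**2 = -16*(-1)**2 = -16*1 = -16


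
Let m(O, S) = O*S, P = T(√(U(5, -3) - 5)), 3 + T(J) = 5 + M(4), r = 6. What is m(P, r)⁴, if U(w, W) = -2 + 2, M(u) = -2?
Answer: 0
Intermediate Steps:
U(w, W) = 0
T(J) = 0 (T(J) = -3 + (5 - 2) = -3 + 3 = 0)
P = 0
m(P, r)⁴ = (0*6)⁴ = 0⁴ = 0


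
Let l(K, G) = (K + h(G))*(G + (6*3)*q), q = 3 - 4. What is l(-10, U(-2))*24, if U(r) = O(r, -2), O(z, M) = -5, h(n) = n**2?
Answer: -8280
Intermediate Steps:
q = -1
U(r) = -5
l(K, G) = (-18 + G)*(K + G**2) (l(K, G) = (K + G**2)*(G + (6*3)*(-1)) = (K + G**2)*(G + 18*(-1)) = (K + G**2)*(G - 18) = (K + G**2)*(-18 + G) = (-18 + G)*(K + G**2))
l(-10, U(-2))*24 = ((-5)**3 - 18*(-10) - 18*(-5)**2 - 5*(-10))*24 = (-125 + 180 - 18*25 + 50)*24 = (-125 + 180 - 450 + 50)*24 = -345*24 = -8280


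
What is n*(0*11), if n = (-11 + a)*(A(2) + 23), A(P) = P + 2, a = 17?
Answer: 0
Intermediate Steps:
A(P) = 2 + P
n = 162 (n = (-11 + 17)*((2 + 2) + 23) = 6*(4 + 23) = 6*27 = 162)
n*(0*11) = 162*(0*11) = 162*0 = 0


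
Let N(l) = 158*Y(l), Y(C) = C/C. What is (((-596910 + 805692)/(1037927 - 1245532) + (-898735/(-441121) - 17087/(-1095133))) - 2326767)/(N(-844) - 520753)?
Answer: 233353924041510237367371/52211046816536611522675 ≈ 4.4694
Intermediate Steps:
Y(C) = 1
N(l) = 158 (N(l) = 158*1 = 158)
(((-596910 + 805692)/(1037927 - 1245532) + (-898735/(-441121) - 17087/(-1095133))) - 2326767)/(N(-844) - 520753) = (((-596910 + 805692)/(1037927 - 1245532) + (-898735/(-441121) - 17087/(-1095133))) - 2326767)/(158 - 520753) = ((208782/(-207605) + (-898735*(-1/441121) - 17087*(-1/1095133))) - 2326767)/(-520595) = ((208782*(-1/207605) + (898735/441121 + 17087/1095133)) - 2326767)*(-1/520595) = ((-208782/207605 + 991771791282/483086164093) - 2326767)*(-1/520595) = (105037087217434884/100291103096527265 - 2326767)*(-1/520595) = -233353924041510237367371/100291103096527265*(-1/520595) = 233353924041510237367371/52211046816536611522675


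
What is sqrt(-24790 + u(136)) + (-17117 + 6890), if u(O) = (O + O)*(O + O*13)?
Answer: -10227 + sqrt(493098) ≈ -9524.8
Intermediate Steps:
u(O) = 28*O**2 (u(O) = (2*O)*(O + 13*O) = (2*O)*(14*O) = 28*O**2)
sqrt(-24790 + u(136)) + (-17117 + 6890) = sqrt(-24790 + 28*136**2) + (-17117 + 6890) = sqrt(-24790 + 28*18496) - 10227 = sqrt(-24790 + 517888) - 10227 = sqrt(493098) - 10227 = -10227 + sqrt(493098)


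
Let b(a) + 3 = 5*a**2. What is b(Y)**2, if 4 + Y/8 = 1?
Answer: 8277129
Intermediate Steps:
Y = -24 (Y = -32 + 8*1 = -32 + 8 = -24)
b(a) = -3 + 5*a**2
b(Y)**2 = (-3 + 5*(-24)**2)**2 = (-3 + 5*576)**2 = (-3 + 2880)**2 = 2877**2 = 8277129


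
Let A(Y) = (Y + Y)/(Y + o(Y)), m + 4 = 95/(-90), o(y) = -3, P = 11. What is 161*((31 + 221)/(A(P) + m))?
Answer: -1460592/83 ≈ -17598.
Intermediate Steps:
m = -91/18 (m = -4 + 95/(-90) = -4 + 95*(-1/90) = -4 - 19/18 = -91/18 ≈ -5.0556)
A(Y) = 2*Y/(-3 + Y) (A(Y) = (Y + Y)/(Y - 3) = (2*Y)/(-3 + Y) = 2*Y/(-3 + Y))
161*((31 + 221)/(A(P) + m)) = 161*((31 + 221)/(2*11/(-3 + 11) - 91/18)) = 161*(252/(2*11/8 - 91/18)) = 161*(252/(2*11*(⅛) - 91/18)) = 161*(252/(11/4 - 91/18)) = 161*(252/(-83/36)) = 161*(252*(-36/83)) = 161*(-9072/83) = -1460592/83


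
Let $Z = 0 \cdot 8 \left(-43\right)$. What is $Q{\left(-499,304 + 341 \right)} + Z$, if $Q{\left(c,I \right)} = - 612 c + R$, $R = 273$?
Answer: $305661$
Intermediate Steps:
$Q{\left(c,I \right)} = 273 - 612 c$ ($Q{\left(c,I \right)} = - 612 c + 273 = 273 - 612 c$)
$Z = 0$ ($Z = 0 \left(-43\right) = 0$)
$Q{\left(-499,304 + 341 \right)} + Z = \left(273 - -305388\right) + 0 = \left(273 + 305388\right) + 0 = 305661 + 0 = 305661$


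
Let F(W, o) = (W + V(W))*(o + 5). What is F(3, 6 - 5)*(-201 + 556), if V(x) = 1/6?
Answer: 6745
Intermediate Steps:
V(x) = ⅙
F(W, o) = (5 + o)*(⅙ + W) (F(W, o) = (W + ⅙)*(o + 5) = (⅙ + W)*(5 + o) = (5 + o)*(⅙ + W))
F(3, 6 - 5)*(-201 + 556) = (⅚ + 5*3 + (6 - 5)/6 + 3*(6 - 5))*(-201 + 556) = (⅚ + 15 + (⅙)*1 + 3*1)*355 = (⅚ + 15 + ⅙ + 3)*355 = 19*355 = 6745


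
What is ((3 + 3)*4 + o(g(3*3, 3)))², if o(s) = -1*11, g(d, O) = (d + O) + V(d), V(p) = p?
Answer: 169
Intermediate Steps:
g(d, O) = O + 2*d (g(d, O) = (d + O) + d = (O + d) + d = O + 2*d)
o(s) = -11
((3 + 3)*4 + o(g(3*3, 3)))² = ((3 + 3)*4 - 11)² = (6*4 - 11)² = (24 - 11)² = 13² = 169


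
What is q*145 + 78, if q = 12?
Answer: 1818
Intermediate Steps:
q*145 + 78 = 12*145 + 78 = 1740 + 78 = 1818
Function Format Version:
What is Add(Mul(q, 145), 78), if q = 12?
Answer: 1818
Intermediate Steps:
Add(Mul(q, 145), 78) = Add(Mul(12, 145), 78) = Add(1740, 78) = 1818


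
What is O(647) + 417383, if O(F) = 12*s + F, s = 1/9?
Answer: 1254094/3 ≈ 4.1803e+5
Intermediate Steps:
s = 1/9 ≈ 0.11111
O(F) = 4/3 + F (O(F) = 12*(1/9) + F = 4/3 + F)
O(647) + 417383 = (4/3 + 647) + 417383 = 1945/3 + 417383 = 1254094/3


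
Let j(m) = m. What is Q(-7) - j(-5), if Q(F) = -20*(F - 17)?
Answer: 485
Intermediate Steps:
Q(F) = 340 - 20*F (Q(F) = -20*(-17 + F) = 340 - 20*F)
Q(-7) - j(-5) = (340 - 20*(-7)) - 1*(-5) = (340 + 140) + 5 = 480 + 5 = 485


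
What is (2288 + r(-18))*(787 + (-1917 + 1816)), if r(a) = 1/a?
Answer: 14125769/9 ≈ 1.5695e+6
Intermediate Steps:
(2288 + r(-18))*(787 + (-1917 + 1816)) = (2288 + 1/(-18))*(787 + (-1917 + 1816)) = (2288 - 1/18)*(787 - 101) = (41183/18)*686 = 14125769/9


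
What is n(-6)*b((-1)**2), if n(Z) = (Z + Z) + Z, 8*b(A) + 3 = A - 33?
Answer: 315/4 ≈ 78.750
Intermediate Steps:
b(A) = -9/2 + A/8 (b(A) = -3/8 + (A - 33)/8 = -3/8 + (-33 + A)/8 = -3/8 + (-33/8 + A/8) = -9/2 + A/8)
n(Z) = 3*Z (n(Z) = 2*Z + Z = 3*Z)
n(-6)*b((-1)**2) = (3*(-6))*(-9/2 + (1/8)*(-1)**2) = -18*(-9/2 + (1/8)*1) = -18*(-9/2 + 1/8) = -18*(-35/8) = 315/4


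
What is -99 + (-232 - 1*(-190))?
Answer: -141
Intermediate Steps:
-99 + (-232 - 1*(-190)) = -99 + (-232 + 190) = -99 - 42 = -141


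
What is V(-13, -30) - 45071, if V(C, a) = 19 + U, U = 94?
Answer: -44958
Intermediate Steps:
V(C, a) = 113 (V(C, a) = 19 + 94 = 113)
V(-13, -30) - 45071 = 113 - 45071 = -44958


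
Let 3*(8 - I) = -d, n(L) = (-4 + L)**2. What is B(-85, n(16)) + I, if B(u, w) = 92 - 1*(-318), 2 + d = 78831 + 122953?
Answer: 203036/3 ≈ 67679.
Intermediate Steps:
d = 201782 (d = -2 + (78831 + 122953) = -2 + 201784 = 201782)
B(u, w) = 410 (B(u, w) = 92 + 318 = 410)
I = 201806/3 (I = 8 - (-1)*201782/3 = 8 - 1/3*(-201782) = 8 + 201782/3 = 201806/3 ≈ 67269.)
B(-85, n(16)) + I = 410 + 201806/3 = 203036/3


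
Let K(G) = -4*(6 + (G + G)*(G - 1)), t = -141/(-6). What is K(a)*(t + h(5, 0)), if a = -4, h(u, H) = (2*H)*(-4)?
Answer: -4324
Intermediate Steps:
h(u, H) = -8*H
t = 47/2 (t = -141*(-⅙) = 47/2 ≈ 23.500)
K(G) = -24 - 8*G*(-1 + G) (K(G) = -4*(6 + (2*G)*(-1 + G)) = -4*(6 + 2*G*(-1 + G)) = -24 - 8*G*(-1 + G))
K(a)*(t + h(5, 0)) = (-24 - 8*(-4)² + 8*(-4))*(47/2 - 8*0) = (-24 - 8*16 - 32)*(47/2 + 0) = (-24 - 128 - 32)*(47/2) = -184*47/2 = -4324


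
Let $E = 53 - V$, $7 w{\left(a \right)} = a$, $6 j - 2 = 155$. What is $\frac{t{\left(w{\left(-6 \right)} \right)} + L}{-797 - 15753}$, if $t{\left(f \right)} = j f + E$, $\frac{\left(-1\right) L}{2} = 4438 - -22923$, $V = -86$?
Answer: $\frac{191119}{57925} \approx 3.2994$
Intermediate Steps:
$j = \frac{157}{6}$ ($j = \frac{1}{3} + \frac{1}{6} \cdot 155 = \frac{1}{3} + \frac{155}{6} = \frac{157}{6} \approx 26.167$)
$w{\left(a \right)} = \frac{a}{7}$
$L = -54722$ ($L = - 2 \left(4438 - -22923\right) = - 2 \left(4438 + 22923\right) = \left(-2\right) 27361 = -54722$)
$E = 139$ ($E = 53 - -86 = 53 + 86 = 139$)
$t{\left(f \right)} = 139 + \frac{157 f}{6}$ ($t{\left(f \right)} = \frac{157 f}{6} + 139 = 139 + \frac{157 f}{6}$)
$\frac{t{\left(w{\left(-6 \right)} \right)} + L}{-797 - 15753} = \frac{\left(139 + \frac{157 \cdot \frac{1}{7} \left(-6\right)}{6}\right) - 54722}{-797 - 15753} = \frac{\left(139 + \frac{157}{6} \left(- \frac{6}{7}\right)\right) - 54722}{-16550} = \left(\left(139 - \frac{157}{7}\right) - 54722\right) \left(- \frac{1}{16550}\right) = \left(\frac{816}{7} - 54722\right) \left(- \frac{1}{16550}\right) = \left(- \frac{382238}{7}\right) \left(- \frac{1}{16550}\right) = \frac{191119}{57925}$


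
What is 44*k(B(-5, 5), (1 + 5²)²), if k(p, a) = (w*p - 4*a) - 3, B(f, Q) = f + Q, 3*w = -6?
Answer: -119108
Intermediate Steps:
w = -2 (w = (⅓)*(-6) = -2)
B(f, Q) = Q + f
k(p, a) = -3 - 4*a - 2*p (k(p, a) = (-2*p - 4*a) - 3 = (-4*a - 2*p) - 3 = -3 - 4*a - 2*p)
44*k(B(-5, 5), (1 + 5²)²) = 44*(-3 - 4*(1 + 5²)² - 2*(5 - 5)) = 44*(-3 - 4*(1 + 25)² - 2*0) = 44*(-3 - 4*26² + 0) = 44*(-3 - 4*676 + 0) = 44*(-3 - 2704 + 0) = 44*(-2707) = -119108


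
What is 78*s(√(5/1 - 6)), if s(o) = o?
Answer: 78*I ≈ 78.0*I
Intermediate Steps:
78*s(√(5/1 - 6)) = 78*√(5/1 - 6) = 78*√(5*1 - 6) = 78*√(5 - 6) = 78*√(-1) = 78*I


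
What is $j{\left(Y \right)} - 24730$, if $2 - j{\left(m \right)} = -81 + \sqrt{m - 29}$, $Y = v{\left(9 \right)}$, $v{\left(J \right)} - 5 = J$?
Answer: $-24647 - i \sqrt{15} \approx -24647.0 - 3.873 i$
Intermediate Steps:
$v{\left(J \right)} = 5 + J$
$Y = 14$ ($Y = 5 + 9 = 14$)
$j{\left(m \right)} = 83 - \sqrt{-29 + m}$ ($j{\left(m \right)} = 2 - \left(-81 + \sqrt{m - 29}\right) = 2 - \left(-81 + \sqrt{-29 + m}\right) = 83 - \sqrt{-29 + m}$)
$j{\left(Y \right)} - 24730 = \left(83 - \sqrt{-29 + 14}\right) - 24730 = \left(83 - \sqrt{-15}\right) - 24730 = \left(83 - i \sqrt{15}\right) - 24730 = -24647 - i \sqrt{15}$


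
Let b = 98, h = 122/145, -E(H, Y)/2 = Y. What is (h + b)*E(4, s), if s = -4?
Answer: 114656/145 ≈ 790.73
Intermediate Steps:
E(H, Y) = -2*Y
h = 122/145 (h = 122*(1/145) = 122/145 ≈ 0.84138)
(h + b)*E(4, s) = (122/145 + 98)*(-2*(-4)) = (14332/145)*8 = 114656/145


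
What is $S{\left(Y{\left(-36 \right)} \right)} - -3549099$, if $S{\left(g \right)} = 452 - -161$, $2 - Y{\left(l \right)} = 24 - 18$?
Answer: $3549712$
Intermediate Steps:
$Y{\left(l \right)} = -4$ ($Y{\left(l \right)} = 2 - \left(24 - 18\right) = 2 - 6 = -4$)
$S{\left(g \right)} = 613$ ($S{\left(g \right)} = 452 + 161 = 613$)
$S{\left(Y{\left(-36 \right)} \right)} - -3549099 = 613 - -3549099 = 613 + 3549099 = 3549712$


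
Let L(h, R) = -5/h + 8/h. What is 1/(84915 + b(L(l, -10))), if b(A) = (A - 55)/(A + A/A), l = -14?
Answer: 11/933292 ≈ 1.1786e-5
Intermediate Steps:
L(h, R) = 3/h
b(A) = (-55 + A)/(1 + A) (b(A) = (-55 + A)/(A + 1) = (-55 + A)/(1 + A))
1/(84915 + b(L(l, -10))) = 1/(84915 + (-55 + 3/(-14))/(1 + 3/(-14))) = 1/(84915 + (-55 + 3*(-1/14))/(1 + 3*(-1/14))) = 1/(84915 + (-55 - 3/14)/(1 - 3/14)) = 1/(84915 - 773/14/(11/14)) = 1/(84915 + (14/11)*(-773/14)) = 1/(84915 - 773/11) = 1/(933292/11) = 11/933292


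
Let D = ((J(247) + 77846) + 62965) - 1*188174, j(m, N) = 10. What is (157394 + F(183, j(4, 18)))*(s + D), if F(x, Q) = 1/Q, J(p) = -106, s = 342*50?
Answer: -47799014229/10 ≈ -4.7799e+9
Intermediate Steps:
s = 17100
D = -47469 (D = ((-106 + 77846) + 62965) - 1*188174 = (77740 + 62965) - 188174 = 140705 - 188174 = -47469)
(157394 + F(183, j(4, 18)))*(s + D) = (157394 + 1/10)*(17100 - 47469) = (157394 + ⅒)*(-30369) = (1573941/10)*(-30369) = -47799014229/10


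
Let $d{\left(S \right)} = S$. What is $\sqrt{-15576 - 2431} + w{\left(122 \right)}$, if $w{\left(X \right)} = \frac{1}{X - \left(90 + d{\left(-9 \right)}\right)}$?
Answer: $\frac{1}{41} + i \sqrt{18007} \approx 0.02439 + 134.19 i$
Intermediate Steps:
$w{\left(X \right)} = \frac{1}{-81 + X}$ ($w{\left(X \right)} = \frac{1}{X - 81} = \frac{1}{-81 + X}$)
$\sqrt{-15576 - 2431} + w{\left(122 \right)} = \sqrt{-15576 - 2431} + \frac{1}{-81 + 122} = \sqrt{-18007} + \frac{1}{41} = i \sqrt{18007} + \frac{1}{41} = \frac{1}{41} + i \sqrt{18007}$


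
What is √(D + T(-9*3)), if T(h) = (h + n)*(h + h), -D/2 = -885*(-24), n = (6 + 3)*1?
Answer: 6*I*√1153 ≈ 203.74*I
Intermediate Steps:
n = 9 (n = 9*1 = 9)
D = -42480 (D = -(-1770)*(-24) = -2*21240 = -42480)
T(h) = 2*h*(9 + h) (T(h) = (h + 9)*(h + h) = (9 + h)*(2*h) = 2*h*(9 + h))
√(D + T(-9*3)) = √(-42480 + 2*(-9*3)*(9 - 9*3)) = √(-42480 + 2*(-27)*(9 - 27)) = √(-42480 + 2*(-27)*(-18)) = √(-42480 + 972) = √(-41508) = 6*I*√1153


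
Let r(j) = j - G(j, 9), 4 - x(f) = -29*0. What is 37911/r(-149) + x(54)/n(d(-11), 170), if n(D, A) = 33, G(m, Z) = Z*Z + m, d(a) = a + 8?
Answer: -138971/297 ≈ -467.92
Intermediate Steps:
d(a) = 8 + a
G(m, Z) = m + Z² (G(m, Z) = Z² + m = m + Z²)
x(f) = 4 (x(f) = 4 - (-29)*0 = 4 - 1*0 = 4 + 0 = 4)
r(j) = -81 (r(j) = j - (j + 9²) = j - (j + 81) = j - (81 + j) = j + (-81 - j) = -81)
37911/r(-149) + x(54)/n(d(-11), 170) = 37911/(-81) + 4/33 = 37911*(-1/81) + 4*(1/33) = -12637/27 + 4/33 = -138971/297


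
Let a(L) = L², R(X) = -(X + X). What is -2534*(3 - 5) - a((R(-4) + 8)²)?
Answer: -60468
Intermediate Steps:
R(X) = -2*X
-2534*(3 - 5) - a((R(-4) + 8)²) = -2534*(3 - 5) - ((-2*(-4) + 8)²)² = -2534*(-2) - ((8 + 8)²)² = 5068 - (16²)² = 5068 - 1*256² = 5068 - 1*65536 = 5068 - 65536 = -60468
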